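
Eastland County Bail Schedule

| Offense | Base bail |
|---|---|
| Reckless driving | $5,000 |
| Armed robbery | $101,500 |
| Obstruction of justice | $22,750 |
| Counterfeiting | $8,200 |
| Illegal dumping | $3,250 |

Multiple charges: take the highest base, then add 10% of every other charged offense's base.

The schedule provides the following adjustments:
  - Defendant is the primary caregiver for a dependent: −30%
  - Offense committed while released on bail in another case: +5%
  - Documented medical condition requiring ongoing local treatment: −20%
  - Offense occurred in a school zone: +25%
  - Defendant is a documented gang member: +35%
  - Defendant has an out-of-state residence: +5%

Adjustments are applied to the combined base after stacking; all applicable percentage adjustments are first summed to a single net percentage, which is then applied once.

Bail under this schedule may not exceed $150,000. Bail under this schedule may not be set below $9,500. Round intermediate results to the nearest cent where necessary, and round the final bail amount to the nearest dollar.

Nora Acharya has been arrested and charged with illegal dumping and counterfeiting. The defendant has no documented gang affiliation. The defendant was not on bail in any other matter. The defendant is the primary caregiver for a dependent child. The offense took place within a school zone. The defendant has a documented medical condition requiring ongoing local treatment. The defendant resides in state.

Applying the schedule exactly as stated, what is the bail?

$9,500

Base amounts from the schedule: illegal dumping $3,250; counterfeiting $8,200.
Stacking rule: highest base plus 10% of each additional charge. Highest is counterfeiting at $8,200. Additional: $3,250 × 10% = $325. Combined base = $8,200 + $325 = $8,525.
Net percentage adjustment: −30% −20% +25% = −25%. $8,525 × 0.75 = $6,393.75.
$6,393.75 is within the $150,000 maximum.
Result $6,393.75 is below the minimum of $9,500; bail is set at the minimum $9,500.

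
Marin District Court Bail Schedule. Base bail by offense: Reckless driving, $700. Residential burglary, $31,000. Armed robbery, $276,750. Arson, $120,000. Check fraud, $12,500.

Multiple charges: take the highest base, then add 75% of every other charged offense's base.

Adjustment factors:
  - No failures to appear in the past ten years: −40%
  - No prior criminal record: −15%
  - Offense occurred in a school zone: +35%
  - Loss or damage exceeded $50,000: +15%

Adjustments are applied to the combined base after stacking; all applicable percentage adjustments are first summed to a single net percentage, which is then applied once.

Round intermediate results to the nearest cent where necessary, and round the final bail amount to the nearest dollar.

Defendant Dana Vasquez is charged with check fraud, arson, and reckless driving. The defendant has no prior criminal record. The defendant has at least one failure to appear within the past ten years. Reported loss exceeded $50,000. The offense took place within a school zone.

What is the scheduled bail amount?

$175,365

Base amounts from the schedule: check fraud $12,500; arson $120,000; reckless driving $700.
Stacking rule: highest base plus 75% of each additional charge. Highest is arson at $120,000. Additional: $12,500 × 75% = $9,375; $700 × 75% = $525. Combined base = $120,000 + $9,900 = $129,900.
Net percentage adjustment: −15% +35% +15% = +35%. $129,900 × 1.35 = $175,365.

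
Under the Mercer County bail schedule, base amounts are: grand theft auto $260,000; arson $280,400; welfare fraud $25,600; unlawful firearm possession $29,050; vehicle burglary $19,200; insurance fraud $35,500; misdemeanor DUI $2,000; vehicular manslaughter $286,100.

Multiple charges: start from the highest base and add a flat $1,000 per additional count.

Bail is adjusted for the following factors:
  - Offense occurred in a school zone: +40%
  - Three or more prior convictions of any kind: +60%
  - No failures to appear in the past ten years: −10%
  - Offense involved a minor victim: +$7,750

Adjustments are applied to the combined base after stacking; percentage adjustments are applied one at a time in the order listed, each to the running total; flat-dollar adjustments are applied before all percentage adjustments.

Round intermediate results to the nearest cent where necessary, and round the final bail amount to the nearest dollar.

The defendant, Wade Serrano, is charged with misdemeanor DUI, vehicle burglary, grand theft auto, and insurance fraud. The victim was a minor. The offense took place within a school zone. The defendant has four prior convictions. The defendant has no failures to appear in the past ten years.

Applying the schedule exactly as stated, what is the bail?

$545,832

Base amounts from the schedule: misdemeanor DUI $2,000; vehicle burglary $19,200; grand theft auto $260,000; insurance fraud $35,500.
Stacking rule: highest base plus $1,000 per additional charge. Highest is grand theft auto at $260,000; 3 additional charges → +$3,000. Combined base = $263,000.
Offense involved a minor victim (+$7,750 flat): $263,000 + $7,750 = $270,750.
Offense occurred in a school zone (+40%): $270,750 × 1.4 = $379,050.
Three or more prior convictions of any kind (+60%): $379,050 × 1.6 = $606,480.
No failures to appear in the past ten years (−10%): $606,480 × 0.9 = $545,832.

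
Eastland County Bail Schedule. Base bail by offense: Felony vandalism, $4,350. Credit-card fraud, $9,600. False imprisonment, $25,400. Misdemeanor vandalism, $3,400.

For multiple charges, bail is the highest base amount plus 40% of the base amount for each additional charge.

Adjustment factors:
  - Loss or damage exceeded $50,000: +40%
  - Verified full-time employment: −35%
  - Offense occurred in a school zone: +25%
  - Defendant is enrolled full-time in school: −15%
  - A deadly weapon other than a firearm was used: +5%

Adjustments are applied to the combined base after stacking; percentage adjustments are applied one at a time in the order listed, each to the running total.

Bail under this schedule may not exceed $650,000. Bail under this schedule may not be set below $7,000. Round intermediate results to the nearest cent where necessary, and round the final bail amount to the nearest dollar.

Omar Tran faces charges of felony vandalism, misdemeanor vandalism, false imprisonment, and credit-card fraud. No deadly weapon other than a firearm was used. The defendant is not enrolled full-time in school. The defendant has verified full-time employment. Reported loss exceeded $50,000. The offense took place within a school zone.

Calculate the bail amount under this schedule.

Base amounts from the schedule: felony vandalism $4,350; misdemeanor vandalism $3,400; false imprisonment $25,400; credit-card fraud $9,600.
Stacking rule: highest base plus 40% of each additional charge. Highest is false imprisonment at $25,400. Additional: $4,350 × 40% = $1,740; $3,400 × 40% = $1,360; $9,600 × 40% = $3,840. Combined base = $25,400 + $6,940 = $32,340.
Loss or damage exceeded $50,000 (+40%): $32,340 × 1.4 = $45,276.
Verified full-time employment (−35%): $45,276 × 0.65 = $29,429.40.
Offense occurred in a school zone (+25%): $29,429.40 × 1.25 = $36,786.75.
$36,786.75 is within the $650,000 maximum.
$36,786.75 is at or above the $7,000 minimum.
Rounded to the nearest dollar: $36,787.

$36,787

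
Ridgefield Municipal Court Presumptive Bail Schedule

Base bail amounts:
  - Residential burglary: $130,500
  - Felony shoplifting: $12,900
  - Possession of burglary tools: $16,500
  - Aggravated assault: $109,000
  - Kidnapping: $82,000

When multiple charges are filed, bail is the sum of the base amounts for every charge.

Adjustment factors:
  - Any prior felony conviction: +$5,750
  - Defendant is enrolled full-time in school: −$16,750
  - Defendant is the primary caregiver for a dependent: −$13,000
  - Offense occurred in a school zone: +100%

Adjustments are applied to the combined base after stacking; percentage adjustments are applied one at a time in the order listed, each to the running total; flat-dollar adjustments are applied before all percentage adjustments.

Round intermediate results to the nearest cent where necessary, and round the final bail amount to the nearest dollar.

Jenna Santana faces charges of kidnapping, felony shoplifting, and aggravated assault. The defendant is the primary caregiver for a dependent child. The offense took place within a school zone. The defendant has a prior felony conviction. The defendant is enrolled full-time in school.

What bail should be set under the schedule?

$359,800

Base amounts from the schedule: kidnapping $82,000; felony shoplifting $12,900; aggravated assault $109,000.
Stacking rule: sum of all bases. $82,000 + $12,900 + $109,000 = $203,900.
Any prior felony conviction (+$5,750 flat): $203,900 + $5,750 = $209,650.
Defendant is enrolled full-time in school (−$16,750 flat): $209,650 − $16,750 = $192,900.
Defendant is the primary caregiver for a dependent (−$13,000 flat): $192,900 − $13,000 = $179,900.
Offense occurred in a school zone (+100%): $179,900 × 2 = $359,800.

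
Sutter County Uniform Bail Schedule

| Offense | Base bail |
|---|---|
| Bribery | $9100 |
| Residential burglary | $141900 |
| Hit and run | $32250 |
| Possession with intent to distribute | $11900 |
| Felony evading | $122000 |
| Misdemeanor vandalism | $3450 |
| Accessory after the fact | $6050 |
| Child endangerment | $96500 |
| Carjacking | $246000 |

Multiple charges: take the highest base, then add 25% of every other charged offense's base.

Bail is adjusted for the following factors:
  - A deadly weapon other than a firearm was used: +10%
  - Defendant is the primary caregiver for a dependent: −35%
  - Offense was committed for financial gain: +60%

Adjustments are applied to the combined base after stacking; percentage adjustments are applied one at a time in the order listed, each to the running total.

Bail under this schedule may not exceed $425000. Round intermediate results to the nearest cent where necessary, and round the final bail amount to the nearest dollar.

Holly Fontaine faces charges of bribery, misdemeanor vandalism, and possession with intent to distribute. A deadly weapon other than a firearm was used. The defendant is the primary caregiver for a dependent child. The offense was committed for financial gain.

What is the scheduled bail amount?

$17203

Base amounts from the schedule: bribery $9100; misdemeanor vandalism $3450; possession with intent to distribute $11900.
Stacking rule: highest base plus 25% of each additional charge. Highest is possession with intent to distribute at $11900. Additional: $9100 × 25% = $2275; $3450 × 25% = $862.50. Combined base = $11900 + $3137.50 = $15037.50.
A deadly weapon other than a firearm was used (+10%): $15037.50 × 1.1 = $16541.25.
Defendant is the primary caregiver for a dependent (−35%): $16541.25 × 0.65 = $10751.81.
Offense was committed for financial gain (+60%): $10751.81 × 1.6 = $17202.90.
$17202.90 is within the $425000 maximum.
Rounded to the nearest dollar: $17203.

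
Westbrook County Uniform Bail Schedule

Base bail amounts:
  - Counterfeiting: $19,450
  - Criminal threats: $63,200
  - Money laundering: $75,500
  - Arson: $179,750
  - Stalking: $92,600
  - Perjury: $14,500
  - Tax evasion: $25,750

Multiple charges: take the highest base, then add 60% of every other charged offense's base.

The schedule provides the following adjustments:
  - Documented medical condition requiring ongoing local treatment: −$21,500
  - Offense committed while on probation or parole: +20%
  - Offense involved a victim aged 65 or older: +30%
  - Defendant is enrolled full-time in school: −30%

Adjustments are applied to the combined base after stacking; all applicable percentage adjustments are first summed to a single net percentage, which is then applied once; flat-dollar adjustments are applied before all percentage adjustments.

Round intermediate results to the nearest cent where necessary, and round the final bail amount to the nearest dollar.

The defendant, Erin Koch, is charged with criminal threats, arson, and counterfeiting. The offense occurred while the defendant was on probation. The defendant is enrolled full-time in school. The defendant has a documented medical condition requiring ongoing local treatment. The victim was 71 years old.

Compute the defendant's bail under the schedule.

Base amounts from the schedule: criminal threats $63,200; arson $179,750; counterfeiting $19,450.
Stacking rule: highest base plus 60% of each additional charge. Highest is arson at $179,750. Additional: $63,200 × 60% = $37,920; $19,450 × 60% = $11,670. Combined base = $179,750 + $49,590 = $229,340.
Documented medical condition requiring ongoing local treatment (−$21,500 flat): $229,340 − $21,500 = $207,840.
Net percentage adjustment: +20% +30% −30% = +20%. $207,840 × 1.2 = $249,408.

$249,408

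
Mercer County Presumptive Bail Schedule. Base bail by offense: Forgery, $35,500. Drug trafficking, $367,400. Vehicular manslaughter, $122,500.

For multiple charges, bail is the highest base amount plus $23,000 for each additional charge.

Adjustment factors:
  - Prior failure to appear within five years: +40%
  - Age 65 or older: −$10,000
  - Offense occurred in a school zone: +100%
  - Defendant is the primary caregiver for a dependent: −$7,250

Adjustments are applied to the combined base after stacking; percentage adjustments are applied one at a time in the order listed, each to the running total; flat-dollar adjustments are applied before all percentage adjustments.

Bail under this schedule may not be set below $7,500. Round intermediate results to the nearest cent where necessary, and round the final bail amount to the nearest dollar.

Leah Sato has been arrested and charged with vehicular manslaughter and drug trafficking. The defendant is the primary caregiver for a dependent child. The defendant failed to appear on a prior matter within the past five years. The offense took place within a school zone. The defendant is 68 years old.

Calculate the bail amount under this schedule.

$1,044,820

Base amounts from the schedule: vehicular manslaughter $122,500; drug trafficking $367,400.
Stacking rule: highest base plus $23,000 per additional charge. Highest is drug trafficking at $367,400; 1 additional charge → +$23,000. Combined base = $390,400.
Age 65 or older (−$10,000 flat): $390,400 − $10,000 = $380,400.
Defendant is the primary caregiver for a dependent (−$7,250 flat): $380,400 − $7,250 = $373,150.
Prior failure to appear within five years (+40%): $373,150 × 1.4 = $522,410.
Offense occurred in a school zone (+100%): $522,410 × 2 = $1,044,820.
$1,044,820 is at or above the $7,500 minimum.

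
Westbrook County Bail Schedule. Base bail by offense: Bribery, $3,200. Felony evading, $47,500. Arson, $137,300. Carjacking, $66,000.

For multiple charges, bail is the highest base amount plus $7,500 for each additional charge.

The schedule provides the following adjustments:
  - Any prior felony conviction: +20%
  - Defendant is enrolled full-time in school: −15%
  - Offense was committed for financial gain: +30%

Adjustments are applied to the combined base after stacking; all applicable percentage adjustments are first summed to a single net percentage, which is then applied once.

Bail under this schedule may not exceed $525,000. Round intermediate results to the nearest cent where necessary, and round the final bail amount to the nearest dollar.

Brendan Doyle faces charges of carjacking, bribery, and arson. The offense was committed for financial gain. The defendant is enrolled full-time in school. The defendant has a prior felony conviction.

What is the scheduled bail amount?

Base amounts from the schedule: carjacking $66,000; bribery $3,200; arson $137,300.
Stacking rule: highest base plus $7,500 per additional charge. Highest is arson at $137,300; 2 additional charges → +$15,000. Combined base = $152,300.
Net percentage adjustment: +20% −15% +30% = +35%. $152,300 × 1.35 = $205,605.
$205,605 is within the $525,000 maximum.

$205,605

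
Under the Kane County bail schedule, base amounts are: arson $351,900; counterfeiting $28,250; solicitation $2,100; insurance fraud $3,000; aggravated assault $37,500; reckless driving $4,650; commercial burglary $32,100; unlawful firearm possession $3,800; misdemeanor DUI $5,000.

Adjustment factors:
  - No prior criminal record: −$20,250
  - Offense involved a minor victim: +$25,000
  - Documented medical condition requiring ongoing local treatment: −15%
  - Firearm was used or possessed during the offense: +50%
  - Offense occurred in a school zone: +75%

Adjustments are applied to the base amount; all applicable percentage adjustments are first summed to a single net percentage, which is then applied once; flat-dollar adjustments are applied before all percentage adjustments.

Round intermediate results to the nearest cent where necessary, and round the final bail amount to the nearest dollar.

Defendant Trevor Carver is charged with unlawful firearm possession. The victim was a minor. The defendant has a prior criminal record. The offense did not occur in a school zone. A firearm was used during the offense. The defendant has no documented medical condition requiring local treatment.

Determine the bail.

$43,200

Base amounts from the schedule: unlawful firearm possession $3,800.
Single charge. Combined base = $3,800.
Offense involved a minor victim (+$25,000 flat): $3,800 + $25,000 = $28,800.
Firearm was used or possessed during the offense (+50%): $28,800 × 1.5 = $43,200.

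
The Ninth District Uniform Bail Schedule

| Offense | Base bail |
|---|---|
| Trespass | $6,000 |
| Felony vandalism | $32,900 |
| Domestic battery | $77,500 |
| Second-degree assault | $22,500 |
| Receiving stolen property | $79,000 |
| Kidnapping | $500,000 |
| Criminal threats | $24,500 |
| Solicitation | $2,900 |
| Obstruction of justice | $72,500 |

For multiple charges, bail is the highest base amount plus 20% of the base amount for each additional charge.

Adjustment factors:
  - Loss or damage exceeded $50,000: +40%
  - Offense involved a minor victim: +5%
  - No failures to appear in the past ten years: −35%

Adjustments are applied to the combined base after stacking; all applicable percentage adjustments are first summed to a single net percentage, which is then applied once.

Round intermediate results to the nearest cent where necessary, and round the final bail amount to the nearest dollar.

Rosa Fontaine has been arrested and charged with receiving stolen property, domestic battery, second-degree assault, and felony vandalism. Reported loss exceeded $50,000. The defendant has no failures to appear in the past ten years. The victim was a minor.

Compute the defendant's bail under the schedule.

Base amounts from the schedule: receiving stolen property $79,000; domestic battery $77,500; second-degree assault $22,500; felony vandalism $32,900.
Stacking rule: highest base plus 20% of each additional charge. Highest is receiving stolen property at $79,000. Additional: $77,500 × 20% = $15,500; $22,500 × 20% = $4,500; $32,900 × 20% = $6,580. Combined base = $79,000 + $26,580 = $105,580.
Net percentage adjustment: +40% +5% −35% = +10%. $105,580 × 1.1 = $116,138.

$116,138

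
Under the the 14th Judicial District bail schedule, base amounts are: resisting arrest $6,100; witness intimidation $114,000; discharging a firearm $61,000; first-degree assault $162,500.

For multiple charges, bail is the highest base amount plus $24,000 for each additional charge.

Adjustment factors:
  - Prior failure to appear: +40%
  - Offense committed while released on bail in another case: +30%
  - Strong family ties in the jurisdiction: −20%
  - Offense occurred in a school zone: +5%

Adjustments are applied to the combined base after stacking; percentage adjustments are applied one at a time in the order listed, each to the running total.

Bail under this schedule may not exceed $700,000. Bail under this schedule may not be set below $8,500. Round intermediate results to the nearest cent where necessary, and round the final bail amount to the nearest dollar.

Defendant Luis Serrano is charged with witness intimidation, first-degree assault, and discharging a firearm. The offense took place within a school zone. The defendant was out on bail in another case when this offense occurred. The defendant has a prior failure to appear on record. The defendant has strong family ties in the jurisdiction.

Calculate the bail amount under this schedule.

Base amounts from the schedule: witness intimidation $114,000; first-degree assault $162,500; discharging a firearm $61,000.
Stacking rule: highest base plus $24,000 per additional charge. Highest is first-degree assault at $162,500; 2 additional charges → +$48,000. Combined base = $210,500.
Prior failure to appear (+40%): $210,500 × 1.4 = $294,700.
Offense committed while released on bail in another case (+30%): $294,700 × 1.3 = $383,110.
Strong family ties in the jurisdiction (−20%): $383,110 × 0.8 = $306,488.
Offense occurred in a school zone (+5%): $306,488 × 1.05 = $321,812.40.
$321,812.40 is within the $700,000 maximum.
$321,812.40 is at or above the $8,500 minimum.
Rounded to the nearest dollar: $321,812.

$321,812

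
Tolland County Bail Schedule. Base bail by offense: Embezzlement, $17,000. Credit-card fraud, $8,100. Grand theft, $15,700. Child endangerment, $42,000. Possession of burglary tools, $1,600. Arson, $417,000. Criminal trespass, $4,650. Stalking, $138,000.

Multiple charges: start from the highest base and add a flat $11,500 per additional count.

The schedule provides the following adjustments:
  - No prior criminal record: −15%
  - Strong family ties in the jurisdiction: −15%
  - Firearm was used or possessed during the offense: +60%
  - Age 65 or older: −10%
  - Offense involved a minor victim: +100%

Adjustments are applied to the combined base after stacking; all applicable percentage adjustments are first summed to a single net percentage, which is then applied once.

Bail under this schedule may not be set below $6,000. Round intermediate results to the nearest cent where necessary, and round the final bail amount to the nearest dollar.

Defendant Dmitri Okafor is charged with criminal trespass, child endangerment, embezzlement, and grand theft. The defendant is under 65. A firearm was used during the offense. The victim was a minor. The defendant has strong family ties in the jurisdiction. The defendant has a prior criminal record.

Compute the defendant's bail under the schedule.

$187,425

Base amounts from the schedule: criminal trespass $4,650; child endangerment $42,000; embezzlement $17,000; grand theft $15,700.
Stacking rule: highest base plus $11,500 per additional charge. Highest is child endangerment at $42,000; 3 additional charges → +$34,500. Combined base = $76,500.
Net percentage adjustment: −15% +60% +100% = +145%. $76,500 × 2.45 = $187,425.
$187,425 is at or above the $6,000 minimum.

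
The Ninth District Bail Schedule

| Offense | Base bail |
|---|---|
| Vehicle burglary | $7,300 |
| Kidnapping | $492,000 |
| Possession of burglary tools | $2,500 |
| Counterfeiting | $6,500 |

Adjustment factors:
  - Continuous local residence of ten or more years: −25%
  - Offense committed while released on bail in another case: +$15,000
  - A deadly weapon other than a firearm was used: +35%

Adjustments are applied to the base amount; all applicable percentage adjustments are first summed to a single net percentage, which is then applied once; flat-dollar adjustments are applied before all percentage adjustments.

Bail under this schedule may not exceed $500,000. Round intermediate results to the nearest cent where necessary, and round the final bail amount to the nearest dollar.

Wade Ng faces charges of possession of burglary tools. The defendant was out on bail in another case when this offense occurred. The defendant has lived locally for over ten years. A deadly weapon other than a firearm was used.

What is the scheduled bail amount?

$19,250

Base amounts from the schedule: possession of burglary tools $2,500.
Single charge. Combined base = $2,500.
Offense committed while released on bail in another case (+$15,000 flat): $2,500 + $15,000 = $17,500.
Net percentage adjustment: −25% +35% = +10%. $17,500 × 1.1 = $19,250.
$19,250 is within the $500,000 maximum.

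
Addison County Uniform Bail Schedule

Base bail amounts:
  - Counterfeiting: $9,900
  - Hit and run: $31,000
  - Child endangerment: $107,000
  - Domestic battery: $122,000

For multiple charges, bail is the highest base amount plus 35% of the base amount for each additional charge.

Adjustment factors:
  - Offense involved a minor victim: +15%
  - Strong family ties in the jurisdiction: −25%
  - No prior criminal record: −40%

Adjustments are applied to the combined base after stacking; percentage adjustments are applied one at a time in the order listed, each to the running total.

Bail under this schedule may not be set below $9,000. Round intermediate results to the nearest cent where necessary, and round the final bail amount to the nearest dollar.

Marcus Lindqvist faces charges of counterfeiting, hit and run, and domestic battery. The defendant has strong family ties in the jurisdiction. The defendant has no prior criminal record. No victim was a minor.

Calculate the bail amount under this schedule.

$61,342

Base amounts from the schedule: counterfeiting $9,900; hit and run $31,000; domestic battery $122,000.
Stacking rule: highest base plus 35% of each additional charge. Highest is domestic battery at $122,000. Additional: $9,900 × 35% = $3,465; $31,000 × 35% = $10,850. Combined base = $122,000 + $14,315 = $136,315.
Strong family ties in the jurisdiction (−25%): $136,315 × 0.75 = $102,236.25.
No prior criminal record (−40%): $102,236.25 × 0.6 = $61,341.75.
$61,341.75 is at or above the $9,000 minimum.
Rounded to the nearest dollar: $61,342.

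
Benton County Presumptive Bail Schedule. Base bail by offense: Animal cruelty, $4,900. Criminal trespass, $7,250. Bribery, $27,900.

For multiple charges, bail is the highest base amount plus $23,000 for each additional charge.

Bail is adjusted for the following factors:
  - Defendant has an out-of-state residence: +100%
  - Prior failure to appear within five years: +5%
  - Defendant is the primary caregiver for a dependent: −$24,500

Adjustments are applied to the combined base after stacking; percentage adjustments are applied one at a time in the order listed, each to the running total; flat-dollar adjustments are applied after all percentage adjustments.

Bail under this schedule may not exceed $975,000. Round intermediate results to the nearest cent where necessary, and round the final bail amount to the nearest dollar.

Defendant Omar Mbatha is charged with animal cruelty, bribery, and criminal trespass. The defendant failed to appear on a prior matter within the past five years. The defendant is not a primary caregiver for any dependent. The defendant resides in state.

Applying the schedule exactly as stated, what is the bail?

Base amounts from the schedule: animal cruelty $4,900; bribery $27,900; criminal trespass $7,250.
Stacking rule: highest base plus $23,000 per additional charge. Highest is bribery at $27,900; 2 additional charges → +$46,000. Combined base = $73,900.
Prior failure to appear within five years (+5%): $73,900 × 1.05 = $77,595.
$77,595 is within the $975,000 maximum.

$77,595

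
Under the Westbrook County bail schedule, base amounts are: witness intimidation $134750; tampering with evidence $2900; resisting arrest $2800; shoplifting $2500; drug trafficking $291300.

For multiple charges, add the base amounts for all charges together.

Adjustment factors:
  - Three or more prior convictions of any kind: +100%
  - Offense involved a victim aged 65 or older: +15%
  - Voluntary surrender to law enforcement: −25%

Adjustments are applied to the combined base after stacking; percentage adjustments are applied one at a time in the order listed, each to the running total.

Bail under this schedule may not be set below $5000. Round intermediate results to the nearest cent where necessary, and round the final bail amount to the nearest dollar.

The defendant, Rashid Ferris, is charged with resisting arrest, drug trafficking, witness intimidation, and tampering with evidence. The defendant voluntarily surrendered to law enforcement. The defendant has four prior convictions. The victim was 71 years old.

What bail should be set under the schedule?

$744769

Base amounts from the schedule: resisting arrest $2800; drug trafficking $291300; witness intimidation $134750; tampering with evidence $2900.
Stacking rule: sum of all bases. $2800 + $291300 + $134750 + $2900 = $431750.
Three or more prior convictions of any kind (+100%): $431750 × 2 = $863500.
Offense involved a victim aged 65 or older (+15%): $863500 × 1.15 = $993025.
Voluntary surrender to law enforcement (−25%): $993025 × 0.75 = $744768.75.
$744768.75 is at or above the $5000 minimum.
Rounded to the nearest dollar: $744769.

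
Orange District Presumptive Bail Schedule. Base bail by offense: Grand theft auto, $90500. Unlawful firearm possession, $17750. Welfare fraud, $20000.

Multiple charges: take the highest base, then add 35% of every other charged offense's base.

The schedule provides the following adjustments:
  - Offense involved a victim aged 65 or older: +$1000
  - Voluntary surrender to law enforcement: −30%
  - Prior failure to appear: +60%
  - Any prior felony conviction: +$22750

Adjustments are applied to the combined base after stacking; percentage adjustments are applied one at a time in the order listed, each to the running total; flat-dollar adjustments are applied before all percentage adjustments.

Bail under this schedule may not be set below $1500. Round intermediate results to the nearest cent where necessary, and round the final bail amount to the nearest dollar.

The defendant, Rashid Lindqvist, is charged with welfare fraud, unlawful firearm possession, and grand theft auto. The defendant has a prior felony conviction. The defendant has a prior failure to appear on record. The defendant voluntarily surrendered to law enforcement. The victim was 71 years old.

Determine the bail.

Base amounts from the schedule: welfare fraud $20000; unlawful firearm possession $17750; grand theft auto $90500.
Stacking rule: highest base plus 35% of each additional charge. Highest is grand theft auto at $90500. Additional: $20000 × 35% = $7000; $17750 × 35% = $6212.50. Combined base = $90500 + $13212.50 = $103712.50.
Offense involved a victim aged 65 or older (+$1000 flat): $103712.50 + $1000 = $104712.50.
Any prior felony conviction (+$22750 flat): $104712.50 + $22750 = $127462.50.
Voluntary surrender to law enforcement (−30%): $127462.50 × 0.7 = $89223.75.
Prior failure to appear (+60%): $89223.75 × 1.6 = $142758.
$142758 is at or above the $1500 minimum.

$142758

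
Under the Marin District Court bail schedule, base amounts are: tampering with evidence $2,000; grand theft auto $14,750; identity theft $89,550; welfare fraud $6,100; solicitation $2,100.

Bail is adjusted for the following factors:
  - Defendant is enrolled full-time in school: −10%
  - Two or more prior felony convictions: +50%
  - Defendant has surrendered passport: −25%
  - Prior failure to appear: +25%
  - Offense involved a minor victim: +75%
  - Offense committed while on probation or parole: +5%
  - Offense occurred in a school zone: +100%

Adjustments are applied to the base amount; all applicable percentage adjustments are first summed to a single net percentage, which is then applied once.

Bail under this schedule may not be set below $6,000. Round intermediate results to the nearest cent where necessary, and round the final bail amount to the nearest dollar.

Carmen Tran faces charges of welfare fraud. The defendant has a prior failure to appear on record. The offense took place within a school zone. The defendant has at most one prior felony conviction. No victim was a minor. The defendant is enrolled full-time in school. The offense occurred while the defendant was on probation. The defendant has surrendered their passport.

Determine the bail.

$11,895

Base amounts from the schedule: welfare fraud $6,100.
Single charge. Combined base = $6,100.
Net percentage adjustment: −10% −25% +25% +5% +100% = +95%. $6,100 × 1.95 = $11,895.
$11,895 is at or above the $6,000 minimum.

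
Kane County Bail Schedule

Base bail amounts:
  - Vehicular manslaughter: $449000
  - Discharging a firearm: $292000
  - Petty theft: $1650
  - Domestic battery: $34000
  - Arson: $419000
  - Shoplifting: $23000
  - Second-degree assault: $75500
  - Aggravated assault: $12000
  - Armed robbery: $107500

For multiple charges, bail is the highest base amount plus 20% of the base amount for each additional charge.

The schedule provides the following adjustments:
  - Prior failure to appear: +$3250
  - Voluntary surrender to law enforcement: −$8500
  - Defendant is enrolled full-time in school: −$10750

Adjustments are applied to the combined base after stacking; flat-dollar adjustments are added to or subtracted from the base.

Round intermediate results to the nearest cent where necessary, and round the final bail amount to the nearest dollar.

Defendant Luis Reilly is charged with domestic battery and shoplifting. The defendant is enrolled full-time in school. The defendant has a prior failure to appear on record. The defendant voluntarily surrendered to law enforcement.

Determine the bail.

$22600

Base amounts from the schedule: domestic battery $34000; shoplifting $23000.
Stacking rule: highest base plus 20% of each additional charge. Highest is domestic battery at $34000. Additional: $23000 × 20% = $4600. Combined base = $34000 + $4600 = $38600.
Prior failure to appear (+$3250 flat): $38600 + $3250 = $41850.
Voluntary surrender to law enforcement (−$8500 flat): $41850 − $8500 = $33350.
Defendant is enrolled full-time in school (−$10750 flat): $33350 − $10750 = $22600.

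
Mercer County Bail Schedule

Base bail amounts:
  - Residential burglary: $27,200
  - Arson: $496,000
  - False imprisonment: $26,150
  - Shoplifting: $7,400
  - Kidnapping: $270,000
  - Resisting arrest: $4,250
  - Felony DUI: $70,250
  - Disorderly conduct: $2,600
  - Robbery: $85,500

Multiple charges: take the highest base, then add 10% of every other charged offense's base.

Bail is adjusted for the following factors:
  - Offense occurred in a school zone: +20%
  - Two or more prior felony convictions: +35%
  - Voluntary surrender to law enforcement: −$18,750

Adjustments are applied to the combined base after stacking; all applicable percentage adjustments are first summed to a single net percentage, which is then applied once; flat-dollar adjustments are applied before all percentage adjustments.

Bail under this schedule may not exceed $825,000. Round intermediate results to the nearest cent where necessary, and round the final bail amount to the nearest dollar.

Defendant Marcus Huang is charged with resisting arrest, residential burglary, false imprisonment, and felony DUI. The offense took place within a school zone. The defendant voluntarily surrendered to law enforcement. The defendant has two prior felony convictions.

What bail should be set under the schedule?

$88,753

Base amounts from the schedule: resisting arrest $4,250; residential burglary $27,200; false imprisonment $26,150; felony DUI $70,250.
Stacking rule: highest base plus 10% of each additional charge. Highest is felony DUI at $70,250. Additional: $4,250 × 10% = $425; $27,200 × 10% = $2,720; $26,150 × 10% = $2,615. Combined base = $70,250 + $5,760 = $76,010.
Voluntary surrender to law enforcement (−$18,750 flat): $76,010 − $18,750 = $57,260.
Net percentage adjustment: +20% +35% = +55%. $57,260 × 1.55 = $88,753.
$88,753 is within the $825,000 maximum.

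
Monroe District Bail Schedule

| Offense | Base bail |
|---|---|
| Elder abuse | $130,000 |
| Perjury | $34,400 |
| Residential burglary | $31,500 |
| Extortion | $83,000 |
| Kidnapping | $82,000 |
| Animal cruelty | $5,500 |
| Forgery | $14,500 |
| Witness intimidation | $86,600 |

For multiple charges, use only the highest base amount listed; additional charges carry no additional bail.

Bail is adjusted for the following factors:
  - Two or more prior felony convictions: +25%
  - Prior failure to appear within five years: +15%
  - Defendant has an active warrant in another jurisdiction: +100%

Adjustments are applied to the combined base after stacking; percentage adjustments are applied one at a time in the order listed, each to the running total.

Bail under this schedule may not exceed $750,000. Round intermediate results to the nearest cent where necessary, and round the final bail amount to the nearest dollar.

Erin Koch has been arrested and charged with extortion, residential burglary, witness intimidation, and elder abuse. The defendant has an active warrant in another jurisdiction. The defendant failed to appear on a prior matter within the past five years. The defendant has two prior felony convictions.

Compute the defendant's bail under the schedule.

$373,750

Base amounts from the schedule: extortion $83,000; residential burglary $31,500; witness intimidation $86,600; elder abuse $130,000.
Stacking rule: use the highest base only. Highest is elder abuse at $130,000. Combined base = $130,000.
Two or more prior felony convictions (+25%): $130,000 × 1.25 = $162,500.
Prior failure to appear within five years (+15%): $162,500 × 1.15 = $186,875.
Defendant has an active warrant in another jurisdiction (+100%): $186,875 × 2 = $373,750.
$373,750 is within the $750,000 maximum.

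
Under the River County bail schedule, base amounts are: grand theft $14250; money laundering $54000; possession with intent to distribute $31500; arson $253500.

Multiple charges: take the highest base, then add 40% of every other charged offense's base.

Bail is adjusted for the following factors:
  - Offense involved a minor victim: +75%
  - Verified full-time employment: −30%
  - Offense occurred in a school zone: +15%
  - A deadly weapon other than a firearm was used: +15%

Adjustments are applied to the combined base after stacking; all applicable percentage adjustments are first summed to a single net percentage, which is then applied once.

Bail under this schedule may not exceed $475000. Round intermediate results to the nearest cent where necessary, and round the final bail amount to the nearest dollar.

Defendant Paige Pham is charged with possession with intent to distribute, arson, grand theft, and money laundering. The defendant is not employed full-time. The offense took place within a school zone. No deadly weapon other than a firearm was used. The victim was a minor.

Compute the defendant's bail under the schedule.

$475000

Base amounts from the schedule: possession with intent to distribute $31500; arson $253500; grand theft $14250; money laundering $54000.
Stacking rule: highest base plus 40% of each additional charge. Highest is arson at $253500. Additional: $31500 × 40% = $12600; $14250 × 40% = $5700; $54000 × 40% = $21600. Combined base = $253500 + $39900 = $293400.
Net percentage adjustment: +75% +15% = +90%. $293400 × 1.9 = $557460.
Result $557460 exceeds the maximum of $475000; bail is capped at $475000.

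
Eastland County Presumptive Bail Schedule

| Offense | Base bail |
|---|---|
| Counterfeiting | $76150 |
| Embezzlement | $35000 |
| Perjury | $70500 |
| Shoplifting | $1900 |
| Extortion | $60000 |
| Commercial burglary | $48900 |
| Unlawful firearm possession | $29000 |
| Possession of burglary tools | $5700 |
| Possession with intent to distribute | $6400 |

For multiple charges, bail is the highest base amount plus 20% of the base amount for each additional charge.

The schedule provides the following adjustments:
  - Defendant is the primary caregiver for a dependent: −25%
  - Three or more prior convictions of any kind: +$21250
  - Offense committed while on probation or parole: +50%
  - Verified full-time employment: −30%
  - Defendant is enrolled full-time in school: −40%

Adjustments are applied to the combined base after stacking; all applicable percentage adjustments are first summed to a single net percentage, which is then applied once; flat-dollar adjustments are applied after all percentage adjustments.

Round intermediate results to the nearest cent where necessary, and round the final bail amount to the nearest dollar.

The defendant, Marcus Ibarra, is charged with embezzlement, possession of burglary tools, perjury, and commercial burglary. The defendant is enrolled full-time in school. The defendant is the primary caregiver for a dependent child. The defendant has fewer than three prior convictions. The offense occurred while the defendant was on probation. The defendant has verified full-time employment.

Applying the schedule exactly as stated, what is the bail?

$48631

Base amounts from the schedule: embezzlement $35000; possession of burglary tools $5700; perjury $70500; commercial burglary $48900.
Stacking rule: highest base plus 20% of each additional charge. Highest is perjury at $70500. Additional: $35000 × 20% = $7000; $5700 × 20% = $1140; $48900 × 20% = $9780. Combined base = $70500 + $17920 = $88420.
Net percentage adjustment: −25% +50% −30% −40% = −45%. $88420 × 0.55 = $48631.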